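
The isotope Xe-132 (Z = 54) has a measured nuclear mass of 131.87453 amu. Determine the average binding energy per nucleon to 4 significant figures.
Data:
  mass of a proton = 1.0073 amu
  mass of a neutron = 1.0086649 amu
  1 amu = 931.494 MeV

8.437 MeV/nucleon

The nucleus contains 54 protons and 132 − 54 = 78 neutrons.
Mass of separated nucleons = 54(1.0073) + 78(1.0086649) = 54.3942 + 78.6758622 = 133.0700622 amu
Δm = 133.0700622 − 131.87453 = 1.1955322 amu
E_B = 1.1955322 × 931.494 = 1113.63 MeV
Per nucleon: 1113.63 / 132 = 8.437 MeV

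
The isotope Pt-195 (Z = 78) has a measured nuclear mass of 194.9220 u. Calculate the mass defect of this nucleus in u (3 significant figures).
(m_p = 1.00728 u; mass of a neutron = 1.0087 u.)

The nucleus contains 78 protons and 195 − 78 = 117 neutrons.
Mass of separated nucleons = 78(1.00728) + 117(1.0087) = 78.56784 + 118.0179 = 196.58574 u
Mass defect Δm = 196.58574 − 194.9220 = 1.66374 u

1.66 u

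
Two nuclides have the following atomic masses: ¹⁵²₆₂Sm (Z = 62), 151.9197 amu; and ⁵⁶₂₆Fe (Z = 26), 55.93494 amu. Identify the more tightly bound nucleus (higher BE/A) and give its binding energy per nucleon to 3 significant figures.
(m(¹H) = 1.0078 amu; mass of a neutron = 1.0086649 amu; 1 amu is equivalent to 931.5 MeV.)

¹⁵²₆₂Sm: Σm = 62(1.0078) + 90(1.0086649) = 153.2634410 amu; Δm = 1.3437410 amu; E_B = 1251.69 MeV; E_B/A = 8.2348 MeV
⁵⁶₂₆Fe: Σm = 26(1.0078) + 30(1.0086649) = 56.4627470 amu; Δm = 0.5278070 amu; E_B = 491.652 MeV; E_B/A = 8.780 MeV
⁵⁶₂₆Fe has the higher binding energy per nucleon, so it is the more tightly bound nucleus.

⁵⁶₂₆Fe; 8.78 MeV/nucleon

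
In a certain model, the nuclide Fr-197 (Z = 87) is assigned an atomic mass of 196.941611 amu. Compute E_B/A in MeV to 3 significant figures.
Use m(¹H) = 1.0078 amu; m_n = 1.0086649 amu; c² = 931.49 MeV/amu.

Total constituent mass: 87 × 1.0078 + 110 × 1.0086649 = 198.6317390 amu
Mass defect Δm = 198.6317390 − 196.941611 = 1.6901280 amu
E_B = 1.6901280 × 931.49 = 1574.34 MeV
BE/A = 1574.34 MeV / 197 = 7.992 MeV/nucleon

7.99 MeV/nucleon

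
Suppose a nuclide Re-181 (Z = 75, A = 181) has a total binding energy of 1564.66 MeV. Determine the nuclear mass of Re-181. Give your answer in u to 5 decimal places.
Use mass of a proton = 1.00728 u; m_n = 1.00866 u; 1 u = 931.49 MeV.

180.78422 u

Mass defect = 1564.66 MeV / (931.49 MeV/u) = 1.6797389 u
Constituent mass = 75(1.00728) + 106(1.00866) = 182.46396 u
Nuclear mass = 182.46396 − 1.6797389 = 180.7842211 u ≈ 180.78422 u (to 5 decimal places)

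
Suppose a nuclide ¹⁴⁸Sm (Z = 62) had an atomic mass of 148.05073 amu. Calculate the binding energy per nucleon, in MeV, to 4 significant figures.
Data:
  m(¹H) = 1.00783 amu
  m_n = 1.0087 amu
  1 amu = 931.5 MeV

With 62 protons and 86 neutrons (A = 148):
Total constituent mass: 62 × 1.00783 + 86 × 1.0087 = 149.23366 amu
Δm = 149.23366 − 148.05073 = 1.18293 amu
E_B = 1.18293 × 931.5 = 1101.90 MeV
Per nucleon: 1101.90 / 148 = 7.445 MeV

7.445 MeV/nucleon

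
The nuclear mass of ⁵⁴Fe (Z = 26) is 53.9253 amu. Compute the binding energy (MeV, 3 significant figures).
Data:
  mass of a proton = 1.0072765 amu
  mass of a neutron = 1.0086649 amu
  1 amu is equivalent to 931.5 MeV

With 26 protons and 28 neutrons (A = 54):
Total constituent mass: 26 × 1.0072765 + 28 × 1.0086649 = 54.4318062 amu
Mass defect Δm = 54.4318062 − 53.9253 = 0.5065062 amu
Converting to energy: 0.5065062 amu × 931.5 MeV/amu = 471.811 MeV

472 MeV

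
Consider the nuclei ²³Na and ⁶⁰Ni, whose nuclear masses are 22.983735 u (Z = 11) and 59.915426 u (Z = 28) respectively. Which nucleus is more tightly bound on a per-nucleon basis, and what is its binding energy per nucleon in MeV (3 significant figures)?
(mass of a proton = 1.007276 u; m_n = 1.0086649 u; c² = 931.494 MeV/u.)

⁶⁰Ni; 8.78 MeV/nucleon

²³Na: Σm = 11(1.007276) + 12(1.0086649) = 23.1840148 u; Δm = 0.2002798 u; E_B = 186.56 MeV; E_B/A = 8.111 MeV
⁶⁰Ni: Σm = 28(1.007276) + 32(1.0086649) = 60.4810048 u; Δm = 0.5655788 u; E_B = 526.83 MeV; E_B/A = 8.781 MeV
⁶⁰Ni has the higher binding energy per nucleon, so it is the more tightly bound nucleus.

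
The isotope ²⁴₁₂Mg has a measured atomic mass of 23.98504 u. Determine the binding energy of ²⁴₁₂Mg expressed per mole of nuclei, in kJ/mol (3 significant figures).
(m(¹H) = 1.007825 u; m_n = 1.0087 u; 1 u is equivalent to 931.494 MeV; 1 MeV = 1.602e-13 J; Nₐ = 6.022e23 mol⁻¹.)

1.92e+10 kJ/mol

With 12 protons and 12 neutrons (A = 24):
Mass of separated nucleons = 12(1.007825) + 12(1.0087) = 12.093900 + 12.1044 = 24.198300 u
Mass defect Δm = 24.198300 − 23.98504 = 0.213260 u
Binding energy = Δm·c² = 0.213260 × 931.494 MeV/u = 198.650 MeV
Per nucleus in joules: 198.650 MeV × 1.602e-13 J/MeV = 3.1824e-11 J
Per mole: 3.1824e-11 J × 6.022e23 mol⁻¹ = 1.9164e+13 J/mol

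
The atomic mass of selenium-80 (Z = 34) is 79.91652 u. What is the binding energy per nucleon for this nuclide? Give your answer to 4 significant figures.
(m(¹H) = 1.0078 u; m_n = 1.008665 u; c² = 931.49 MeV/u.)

Σm = 34·m(¹H) + 46·m_n = 34.2652 + 46.398590 = 80.663790 u
The mass defect is 80.663790 − 79.91652 = 0.747270 u.
Binding energy = Δm·c² = 0.747270 × 931.49 MeV/u = 696.075 MeV
BE/A = 696.075 MeV / 80 = 8.701 MeV/nucleon

8.701 MeV/nucleon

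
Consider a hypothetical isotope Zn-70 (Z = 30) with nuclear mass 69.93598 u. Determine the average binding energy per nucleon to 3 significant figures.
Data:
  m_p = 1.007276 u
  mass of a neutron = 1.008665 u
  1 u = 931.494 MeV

Mass of separated nucleons = 30(1.007276) + 40(1.008665) = 30.218280 + 40.346600 = 70.564880 u
The mass defect is 70.564880 − 69.93598 = 0.628900 u.
Converting to energy: 0.628900 u × 931.494 MeV/u = 585.817 MeV
Dividing by A = 70 gives 8.369 MeV per nucleon.

8.37 MeV/nucleon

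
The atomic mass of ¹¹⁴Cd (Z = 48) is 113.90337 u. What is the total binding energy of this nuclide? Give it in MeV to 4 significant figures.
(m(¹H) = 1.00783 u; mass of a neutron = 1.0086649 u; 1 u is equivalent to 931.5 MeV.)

972.8 MeV

Z = 48, so N = A − Z = 114 − 48 = 66.
Mass of separated nucleons = 48(1.00783) + 66(1.0086649) = 48.37584 + 66.5718834 = 114.9477234 u
Mass defect Δm = 114.9477234 − 113.90337 = 1.0443534 u
Converting to energy: 1.0443534 u × 931.5 MeV/u = 972.815 MeV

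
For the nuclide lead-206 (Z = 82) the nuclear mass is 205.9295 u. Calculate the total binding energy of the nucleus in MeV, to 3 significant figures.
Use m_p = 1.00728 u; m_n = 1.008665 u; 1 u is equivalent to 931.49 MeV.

Σm = 82·m_p + 124·m_n = 82.59696 + 125.074460 = 207.671420 u
The mass defect is 207.671420 − 205.9295 = 1.741920 u.
Binding energy = Δm·c² = 1.741920 × 931.49 MeV/u = 1622.58 MeV

1620 MeV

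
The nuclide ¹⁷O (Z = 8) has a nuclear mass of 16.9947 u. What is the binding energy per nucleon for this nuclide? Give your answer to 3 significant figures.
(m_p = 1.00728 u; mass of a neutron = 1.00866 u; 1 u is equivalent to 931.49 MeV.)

7.75 MeV/nucleon

Z = 8, so N = A − Z = 17 − 8 = 9.
Total constituent mass: 8 × 1.00728 + 9 × 1.00866 = 17.13618 u
The mass defect is 17.13618 − 16.9947 = 0.14148 u.
Binding energy = Δm·c² = 0.14148 × 931.49 MeV/u = 131.787 MeV
Dividing by A = 17 gives 7.752 MeV per nucleon.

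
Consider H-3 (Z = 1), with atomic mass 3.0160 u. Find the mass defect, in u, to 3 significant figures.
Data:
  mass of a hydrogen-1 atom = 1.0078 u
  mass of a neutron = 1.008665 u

0.00913 u

With 1 protons and 2 neutrons (A = 3):
Σm = 1·m(¹H) + 2·m_n = 1.0078 + 2.017330 = 3.025130 u
Mass defect Δm = 3.025130 − 3.0160 = 0.009130 u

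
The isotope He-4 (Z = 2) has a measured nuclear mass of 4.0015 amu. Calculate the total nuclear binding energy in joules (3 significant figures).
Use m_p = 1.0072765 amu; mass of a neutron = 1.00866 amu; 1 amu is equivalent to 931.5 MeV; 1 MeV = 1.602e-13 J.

4.53e-12 J

Σm = 2·m_p + 2·m_n = 2.0145530 + 2.01732 = 4.0318730 amu
The mass defect is 4.0318730 − 4.0015 = 0.0303730 amu.
E_B = 0.0303730 × 931.5 = 28.2924 MeV
In joules: 28.2924 MeV × 1.602e-13 J/MeV = 4.5324e-12 J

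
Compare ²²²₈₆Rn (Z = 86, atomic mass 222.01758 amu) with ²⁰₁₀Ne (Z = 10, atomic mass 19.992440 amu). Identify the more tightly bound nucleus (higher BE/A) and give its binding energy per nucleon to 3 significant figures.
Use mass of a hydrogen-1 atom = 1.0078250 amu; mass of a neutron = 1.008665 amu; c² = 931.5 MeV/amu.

²²²₈₆Rn: Σm = 86(1.0078250) + 136(1.008665) = 223.8513900 amu; Δm = 1.8338100 amu; E_B = 1708.2 MeV; E_B/A = 7.6946 MeV
²⁰₁₀Ne: Σm = 10(1.0078250) + 10(1.008665) = 20.1649000 amu; Δm = 0.1724600 amu; E_B = 160.646 MeV; E_B/A = 8.032 MeV
²⁰₁₀Ne has the higher binding energy per nucleon, so it is the more tightly bound nucleus.

²⁰₁₀Ne; 8.03 MeV/nucleon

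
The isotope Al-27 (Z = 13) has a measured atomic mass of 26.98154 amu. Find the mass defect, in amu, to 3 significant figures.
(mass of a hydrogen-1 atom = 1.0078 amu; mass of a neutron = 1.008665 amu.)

Mass of separated nucleons = 13(1.0078) + 14(1.008665) = 13.1014 + 14.121310 = 27.222710 amu
Mass defect Δm = 27.222710 − 26.98154 = 0.241170 amu

0.241 amu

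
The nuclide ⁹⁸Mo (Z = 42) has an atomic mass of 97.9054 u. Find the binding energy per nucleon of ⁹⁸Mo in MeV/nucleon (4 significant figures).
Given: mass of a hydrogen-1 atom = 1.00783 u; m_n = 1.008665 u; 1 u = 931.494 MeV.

8.637 MeV/nucleon

Total constituent mass: 42 × 1.00783 + 56 × 1.008665 = 98.814100 u
Δm = 98.814100 − 97.9054 = 0.908700 u
Binding energy = Δm·c² = 0.908700 × 931.494 MeV/u = 846.449 MeV
BE/A = 846.449 MeV / 98 = 8.637 MeV/nucleon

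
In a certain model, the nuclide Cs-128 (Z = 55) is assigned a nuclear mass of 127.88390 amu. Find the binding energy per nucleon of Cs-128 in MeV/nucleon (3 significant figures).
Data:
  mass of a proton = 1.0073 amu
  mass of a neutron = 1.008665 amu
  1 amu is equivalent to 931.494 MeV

8.37 MeV/nucleon

Mass of separated nucleons = 55(1.0073) + 73(1.008665) = 55.4015 + 73.632545 = 129.034045 amu
Δm = 129.034045 − 127.88390 = 1.150145 amu
E_B = 1.150145 × 931.494 = 1071.35 MeV
Dividing by A = 128 gives 8.370 MeV per nucleon.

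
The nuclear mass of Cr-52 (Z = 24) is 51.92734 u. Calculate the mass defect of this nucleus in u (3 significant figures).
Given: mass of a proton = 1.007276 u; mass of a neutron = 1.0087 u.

Total constituent mass: 24 × 1.007276 + 28 × 1.0087 = 52.418224 u
The mass defect is 52.418224 − 51.92734 = 0.490884 u.

0.491 u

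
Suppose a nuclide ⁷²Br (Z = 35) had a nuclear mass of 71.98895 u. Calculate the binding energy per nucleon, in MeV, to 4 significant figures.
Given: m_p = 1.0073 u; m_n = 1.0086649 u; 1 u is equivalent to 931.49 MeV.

7.596 MeV/nucleon

With 35 protons and 37 neutrons (A = 72):
Σm = 35·m_p + 37·m_n = 35.2555 + 37.3206013 = 72.5761013 u
Mass defect Δm = 72.5761013 − 71.98895 = 0.5871513 u
E_B = 0.5871513 × 931.49 = 546.926 MeV
Per nucleon: 546.926 / 72 = 7.596 MeV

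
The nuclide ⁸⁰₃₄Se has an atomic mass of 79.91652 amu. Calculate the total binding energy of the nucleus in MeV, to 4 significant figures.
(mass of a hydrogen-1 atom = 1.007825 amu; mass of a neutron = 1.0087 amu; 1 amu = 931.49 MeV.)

With 34 protons and 46 neutrons (A = 80):
Total constituent mass: 34 × 1.007825 + 46 × 1.0087 = 80.666250 amu
The mass defect is 80.666250 − 79.91652 = 0.749730 amu.
E_B = 0.749730 × 931.49 = 698.366 MeV

698.4 MeV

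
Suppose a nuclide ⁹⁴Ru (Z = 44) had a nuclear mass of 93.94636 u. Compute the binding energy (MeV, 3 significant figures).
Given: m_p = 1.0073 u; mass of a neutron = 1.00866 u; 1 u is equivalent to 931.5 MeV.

The nucleus contains 44 protons and 94 − 44 = 50 neutrons.
Mass of separated nucleons = 44(1.0073) + 50(1.00866) = 44.3212 + 50.43300 = 94.75420 u
Mass defect Δm = 94.75420 − 93.94636 = 0.80784 u
Binding energy = Δm·c² = 0.80784 × 931.5 MeV/u = 752.503 MeV

753 MeV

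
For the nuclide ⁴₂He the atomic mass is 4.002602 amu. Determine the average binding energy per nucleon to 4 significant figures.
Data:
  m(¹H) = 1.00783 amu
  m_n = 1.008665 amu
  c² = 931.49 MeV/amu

Mass of separated nucleons = 2(1.00783) + 2(1.008665) = 2.01566 + 2.017330 = 4.032990 amu
Δm = 4.032990 − 4.002602 = 0.030388 amu
Converting to energy: 0.030388 amu × 931.49 MeV/amu = 28.3061 MeV
Dividing by A = 4 gives 7.077 MeV per nucleon.

7.077 MeV/nucleon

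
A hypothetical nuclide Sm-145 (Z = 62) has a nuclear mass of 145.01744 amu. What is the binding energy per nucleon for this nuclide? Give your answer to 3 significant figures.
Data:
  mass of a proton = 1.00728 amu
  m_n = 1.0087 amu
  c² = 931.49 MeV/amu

Mass of separated nucleons = 62(1.00728) + 83(1.0087) = 62.45136 + 83.7221 = 146.17346 amu
Mass defect Δm = 146.17346 − 145.01744 = 1.15602 amu
Converting to energy: 1.15602 amu × 931.49 MeV/amu = 1076.82 MeV
Dividing by A = 145 gives 7.426 MeV per nucleon.

7.43 MeV/nucleon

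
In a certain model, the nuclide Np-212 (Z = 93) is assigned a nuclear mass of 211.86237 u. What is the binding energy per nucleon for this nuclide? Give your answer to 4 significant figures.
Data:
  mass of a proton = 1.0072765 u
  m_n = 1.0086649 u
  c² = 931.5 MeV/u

8.109 MeV/nucleon

Mass of separated nucleons = 93(1.0072765) + 119(1.0086649) = 93.6767145 + 120.0311231 = 213.7078376 u
Δm = 213.7078376 − 211.86237 = 1.8454676 u
Binding energy = Δm·c² = 1.8454676 × 931.5 MeV/u = 1719.05 MeV
Per nucleon: 1719.05 / 212 = 8.109 MeV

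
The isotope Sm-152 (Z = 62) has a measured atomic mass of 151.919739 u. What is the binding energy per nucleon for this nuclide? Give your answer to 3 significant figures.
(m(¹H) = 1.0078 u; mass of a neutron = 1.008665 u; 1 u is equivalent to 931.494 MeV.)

Σm = 62·m(¹H) + 90·m_n = 62.4836 + 90.779850 = 153.263450 u
The mass defect is 153.263450 − 151.919739 = 1.343711 u.
E_B = 1.343711 × 931.494 = 1251.66 MeV
Per nucleon: 1251.66 / 152 = 8.2346 MeV

8.23 MeV/nucleon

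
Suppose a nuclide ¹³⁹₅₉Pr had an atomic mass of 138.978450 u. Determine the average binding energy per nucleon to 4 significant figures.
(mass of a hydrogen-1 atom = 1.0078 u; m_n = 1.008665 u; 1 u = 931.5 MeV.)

The nucleus contains 59 protons and 139 − 59 = 80 neutrons.
Mass of separated nucleons = 59(1.0078) + 80(1.008665) = 59.4602 + 80.693200 = 140.153400 u
Mass defect Δm = 140.153400 − 138.978450 = 1.174950 u
Binding energy = Δm·c² = 1.174950 × 931.5 MeV/u = 1094.47 MeV
Dividing by A = 139 gives 7.874 MeV per nucleon.

7.874 MeV/nucleon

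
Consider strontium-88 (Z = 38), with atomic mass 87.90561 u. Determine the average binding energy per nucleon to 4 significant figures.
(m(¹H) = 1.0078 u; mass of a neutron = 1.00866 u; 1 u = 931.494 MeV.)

8.720 MeV/nucleon

With 38 protons and 50 neutrons (A = 88):
Mass of separated nucleons = 38(1.0078) + 50(1.00866) = 38.2964 + 50.43300 = 88.72940 u
Δm = 88.72940 − 87.90561 = 0.82379 u
Converting to energy: 0.82379 u × 931.494 MeV/u = 767.355 MeV
Dividing by A = 88 gives 8.720 MeV per nucleon.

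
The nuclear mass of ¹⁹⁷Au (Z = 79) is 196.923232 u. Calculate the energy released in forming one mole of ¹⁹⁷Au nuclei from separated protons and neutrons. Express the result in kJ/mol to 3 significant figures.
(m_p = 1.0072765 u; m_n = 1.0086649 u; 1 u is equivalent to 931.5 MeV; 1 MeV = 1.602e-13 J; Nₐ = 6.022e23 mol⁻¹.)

Total constituent mass: 79 × 1.0072765 + 118 × 1.0086649 = 198.5973017 u
Δm = 198.5973017 − 196.923232 = 1.6740697 u
E_B = 1.6740697 × 931.5 = 1559.40 MeV
Per nucleus in joules: 1559.40 MeV × 1.602e-13 J/MeV = 2.4982e-10 J
Per mole: 2.4982e-10 J × 6.022e23 mol⁻¹ = 1.5044e+14 J/mol

1.50e+11 kJ/mol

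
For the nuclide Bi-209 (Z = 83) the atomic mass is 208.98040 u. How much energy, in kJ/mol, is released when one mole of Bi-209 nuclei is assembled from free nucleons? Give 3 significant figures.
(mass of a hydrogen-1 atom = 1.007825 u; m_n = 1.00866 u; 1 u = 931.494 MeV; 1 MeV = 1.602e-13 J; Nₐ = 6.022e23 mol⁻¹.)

1.58e+11 kJ/mol

Z = 83, so N = A − Z = 209 − 83 = 126.
Σm = 83·m(¹H) + 126·m_n = 83.649475 + 127.09116 = 210.740635 u
Mass defect Δm = 210.740635 − 208.98040 = 1.760235 u
E_B = 1.760235 × 931.494 = 1639.65 MeV
Per nucleus in joules: 1639.65 MeV × 1.602e-13 J/MeV = 2.6267e-10 J
Per mole: 2.6267e-10 J × 6.022e23 mol⁻¹ = 1.5818e+14 J/mol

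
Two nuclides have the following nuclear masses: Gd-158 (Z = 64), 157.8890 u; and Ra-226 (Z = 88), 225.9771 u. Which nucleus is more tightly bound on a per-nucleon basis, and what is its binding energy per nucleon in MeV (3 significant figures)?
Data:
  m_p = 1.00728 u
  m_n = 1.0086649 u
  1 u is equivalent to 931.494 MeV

Gd-158: Σm = 64(1.00728) + 94(1.0086649) = 159.2804206 u; Δm = 1.3914206 u; E_B = 1296.1 MeV; E_B/A = 8.203 MeV
Ra-226: Σm = 88(1.00728) + 138(1.0086649) = 227.8363962 u; Δm = 1.8592962 u; E_B = 1731.9 MeV; E_B/A = 7.663 MeV
Gd-158 has the higher binding energy per nucleon, so it is the more tightly bound nucleus.

Gd-158; 8.20 MeV/nucleon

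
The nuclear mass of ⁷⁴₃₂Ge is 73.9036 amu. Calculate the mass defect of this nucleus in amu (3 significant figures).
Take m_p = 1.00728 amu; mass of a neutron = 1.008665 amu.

Σm = 32·m_p + 42·m_n = 32.23296 + 42.363930 = 74.596890 amu
The mass defect is 74.596890 − 73.9036 = 0.693290 amu.

0.693 amu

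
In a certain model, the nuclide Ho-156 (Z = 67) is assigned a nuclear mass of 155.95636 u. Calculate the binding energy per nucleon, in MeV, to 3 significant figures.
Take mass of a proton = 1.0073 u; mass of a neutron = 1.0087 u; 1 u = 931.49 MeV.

With 67 protons and 89 neutrons (A = 156):
Mass of separated nucleons = 67(1.0073) + 89(1.0087) = 67.4891 + 89.7743 = 157.2634 u
The mass defect is 157.2634 − 155.95636 = 1.30704 u.
Converting to energy: 1.30704 u × 931.49 MeV/u = 1217.49 MeV
Dividing by A = 156 gives 7.804 MeV per nucleon.

7.80 MeV/nucleon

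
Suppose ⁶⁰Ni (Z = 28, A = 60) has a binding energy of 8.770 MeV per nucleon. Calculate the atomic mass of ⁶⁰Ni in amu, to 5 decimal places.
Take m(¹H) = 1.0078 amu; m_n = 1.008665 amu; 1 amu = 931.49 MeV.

59.93078 amu

Total binding energy = 60 × 8.770 = 526.200 MeV
Mass defect = 526.200 MeV / (931.49 MeV/amu) = 0.5649014 amu
Constituent mass = 28(1.0078) + 32(1.008665) = 60.495680 amu
Atomic mass = 60.495680 − 0.5649014 = 59.9307786 amu ≈ 59.93078 amu (to 5 decimal places)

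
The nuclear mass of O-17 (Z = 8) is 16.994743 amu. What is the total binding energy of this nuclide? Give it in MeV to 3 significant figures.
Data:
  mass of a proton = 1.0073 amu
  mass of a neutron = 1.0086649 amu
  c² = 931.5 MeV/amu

132 MeV

With 8 protons and 9 neutrons (A = 17):
Mass of separated nucleons = 8(1.0073) + 9(1.0086649) = 8.0584 + 9.0779841 = 17.1363841 amu
Mass defect Δm = 17.1363841 − 16.994743 = 0.1416411 amu
Converting to energy: 0.1416411 amu × 931.5 MeV/amu = 131.939 MeV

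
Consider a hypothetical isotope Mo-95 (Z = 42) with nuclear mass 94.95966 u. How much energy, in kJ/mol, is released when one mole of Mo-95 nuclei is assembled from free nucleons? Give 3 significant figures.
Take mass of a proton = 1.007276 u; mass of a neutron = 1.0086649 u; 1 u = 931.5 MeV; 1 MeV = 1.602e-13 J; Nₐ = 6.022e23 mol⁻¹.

7.24e+10 kJ/mol

Σm = 42·m_p + 53·m_n = 42.305592 + 53.4592397 = 95.7648317 u
The mass defect is 95.7648317 − 94.95966 = 0.8051717 u.
Binding energy = Δm·c² = 0.8051717 × 931.5 MeV/u = 750.017 MeV
Per nucleus in joules: 750.017 MeV × 1.602e-13 J/MeV = 1.2015e-10 J
Per mole: 1.2015e-10 J × 6.022e23 mol⁻¹ = 7.2354e+13 J/mol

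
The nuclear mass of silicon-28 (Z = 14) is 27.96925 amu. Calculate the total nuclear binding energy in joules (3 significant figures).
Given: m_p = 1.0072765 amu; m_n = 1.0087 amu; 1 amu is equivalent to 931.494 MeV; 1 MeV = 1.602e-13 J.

With 14 protons and 14 neutrons (A = 28):
Σm = 14·m_p + 14·m_n = 14.1018710 + 14.1218 = 28.2236710 amu
The mass defect is 28.2236710 − 27.96925 = 0.2544210 amu.
Binding energy = Δm·c² = 0.2544210 × 931.494 MeV/amu = 236.992 MeV
In joules: 236.992 MeV × 1.602e-13 J/MeV = 3.7966e-11 J

3.80e-11 J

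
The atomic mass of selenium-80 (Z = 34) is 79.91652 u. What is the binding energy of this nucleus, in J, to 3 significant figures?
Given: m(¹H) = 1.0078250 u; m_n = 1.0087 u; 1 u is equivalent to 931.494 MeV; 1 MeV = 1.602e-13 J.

1.12e-10 J

The nucleus contains 34 protons and 80 − 34 = 46 neutrons.
Total constituent mass: 34 × 1.0078250 + 46 × 1.0087 = 80.6662500 u
The mass defect is 80.6662500 − 79.91652 = 0.7497300 u.
Converting to energy: 0.7497300 u × 931.494 MeV/u = 698.369 MeV
In joules: 698.369 MeV × 1.602e-13 J/MeV = 1.1188e-10 J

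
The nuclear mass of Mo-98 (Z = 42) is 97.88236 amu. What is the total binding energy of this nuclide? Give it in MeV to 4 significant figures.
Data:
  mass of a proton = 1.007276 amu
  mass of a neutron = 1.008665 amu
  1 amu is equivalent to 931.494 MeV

Z = 42, so N = A − Z = 98 − 42 = 56.
Σm = 42·m_p + 56·m_n = 42.305592 + 56.485240 = 98.790832 amu
Mass defect Δm = 98.790832 − 97.88236 = 0.908472 amu
Binding energy = Δm·c² = 0.908472 × 931.494 MeV/amu = 846.236 MeV

846.2 MeV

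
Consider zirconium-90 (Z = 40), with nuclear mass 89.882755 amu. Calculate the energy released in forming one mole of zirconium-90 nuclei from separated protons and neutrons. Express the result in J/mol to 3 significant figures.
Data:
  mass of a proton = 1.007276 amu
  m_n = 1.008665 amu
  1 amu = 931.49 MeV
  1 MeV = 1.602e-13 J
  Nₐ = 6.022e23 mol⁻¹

7.56e+13 J/mol

With 40 protons and 50 neutrons (A = 90):
Σm = 40·m_p + 50·m_n = 40.291040 + 50.433250 = 90.724290 amu
Mass defect Δm = 90.724290 − 89.882755 = 0.841535 amu
E_B = 0.841535 × 931.49 = 783.881 MeV
Per nucleus in joules: 783.881 MeV × 1.602e-13 J/MeV = 1.2558e-10 J
Per mole: 1.2558e-10 J × 6.022e23 mol⁻¹ = 7.5624e+13 J/mol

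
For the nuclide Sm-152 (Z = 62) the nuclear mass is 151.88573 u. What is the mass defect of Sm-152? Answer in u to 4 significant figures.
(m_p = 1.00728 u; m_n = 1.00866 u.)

The nucleus contains 62 protons and 152 − 62 = 90 neutrons.
Total constituent mass: 62 × 1.00728 + 90 × 1.00866 = 153.23076 u
The mass defect is 153.23076 − 151.88573 = 1.34503 u.

1.345 u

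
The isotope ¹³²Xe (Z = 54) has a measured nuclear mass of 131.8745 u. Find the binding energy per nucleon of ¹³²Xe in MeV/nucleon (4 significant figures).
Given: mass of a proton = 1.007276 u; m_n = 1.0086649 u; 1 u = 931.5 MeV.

8.428 MeV/nucleon

Total constituent mass: 54 × 1.007276 + 78 × 1.0086649 = 133.0687662 u
Mass defect Δm = 133.0687662 − 131.8745 = 1.1942662 u
E_B = 1.1942662 × 931.5 = 1112.46 MeV
Dividing by A = 132 gives 8.428 MeV per nucleon.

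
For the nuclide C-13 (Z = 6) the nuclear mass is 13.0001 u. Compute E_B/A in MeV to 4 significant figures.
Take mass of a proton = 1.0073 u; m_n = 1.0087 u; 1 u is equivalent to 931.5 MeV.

7.495 MeV/nucleon

The nucleus contains 6 protons and 13 − 6 = 7 neutrons.
Mass of separated nucleons = 6(1.0073) + 7(1.0087) = 6.0438 + 7.0609 = 13.1047 u
Mass defect Δm = 13.1047 − 13.0001 = 0.1046 u
E_B = 0.1046 × 931.5 = 97.4349 MeV
Dividing by A = 13 gives 7.495 MeV per nucleon.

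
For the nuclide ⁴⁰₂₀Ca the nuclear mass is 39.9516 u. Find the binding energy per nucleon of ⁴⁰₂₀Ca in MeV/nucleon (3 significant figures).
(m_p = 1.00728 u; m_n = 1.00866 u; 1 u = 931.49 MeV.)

8.55 MeV/nucleon

Z = 20, so N = A − Z = 40 − 20 = 20.
Mass of separated nucleons = 20(1.00728) + 20(1.00866) = 20.14560 + 20.17320 = 40.31880 u
Mass defect Δm = 40.31880 − 39.9516 = 0.36720 u
Binding energy = Δm·c² = 0.36720 × 931.49 MeV/u = 342.043 MeV
Per nucleon: 342.043 / 40 = 8.551 MeV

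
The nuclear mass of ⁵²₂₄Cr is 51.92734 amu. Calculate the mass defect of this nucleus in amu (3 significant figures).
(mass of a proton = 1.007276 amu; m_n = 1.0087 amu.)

Σm = 24·m_p + 28·m_n = 24.174624 + 28.2436 = 52.418224 amu
The mass defect is 52.418224 − 51.92734 = 0.490884 amu.

0.491 amu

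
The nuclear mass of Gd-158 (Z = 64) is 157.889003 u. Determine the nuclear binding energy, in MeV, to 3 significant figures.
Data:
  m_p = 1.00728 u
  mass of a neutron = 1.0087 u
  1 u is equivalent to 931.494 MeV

Σm = 64·m_p + 94·m_n = 64.46592 + 94.8178 = 159.28372 u
Δm = 159.28372 − 157.889003 = 1.394717 u
Converting to energy: 1.394717 u × 931.494 MeV/u = 1299.17 MeV

1300 MeV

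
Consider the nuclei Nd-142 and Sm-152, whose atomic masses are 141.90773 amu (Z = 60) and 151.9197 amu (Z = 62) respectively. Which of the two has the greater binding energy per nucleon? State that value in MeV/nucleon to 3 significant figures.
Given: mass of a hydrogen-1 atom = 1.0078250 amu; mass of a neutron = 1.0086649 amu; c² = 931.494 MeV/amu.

Nd-142: Σm = 60(1.0078250) + 82(1.0086649) = 143.1800218 amu; Δm = 1.2722918 amu; E_B = 1185.1 MeV; E_B/A = 8.346 MeV
Sm-152: Σm = 62(1.0078250) + 90(1.0086649) = 153.2649910 amu; Δm = 1.3452910 amu; E_B = 1253.1 MeV; E_B/A = 8.244 MeV
Nd-142 has the higher binding energy per nucleon, so it is the more tightly bound nucleus.

Nd-142; 8.35 MeV/nucleon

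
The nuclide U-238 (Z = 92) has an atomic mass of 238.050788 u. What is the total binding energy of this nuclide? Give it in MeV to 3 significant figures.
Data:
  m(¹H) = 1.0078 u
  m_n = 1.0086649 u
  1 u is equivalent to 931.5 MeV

Z = 92, so N = A − Z = 238 − 92 = 146.
Total constituent mass: 92 × 1.0078 + 146 × 1.0086649 = 239.9826754 u
The mass defect is 239.9826754 − 238.050788 = 1.9318874 u.
Binding energy = Δm·c² = 1.9318874 × 931.5 MeV/u = 1799.55 MeV

1800 MeV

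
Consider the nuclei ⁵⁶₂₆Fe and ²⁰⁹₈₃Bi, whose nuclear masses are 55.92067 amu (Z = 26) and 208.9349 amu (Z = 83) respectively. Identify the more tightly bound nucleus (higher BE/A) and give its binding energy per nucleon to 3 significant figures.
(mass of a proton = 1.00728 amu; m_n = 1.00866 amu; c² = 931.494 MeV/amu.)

⁵⁶₂₆Fe; 8.79 MeV/nucleon

⁵⁶₂₆Fe: Σm = 26(1.00728) + 30(1.00866) = 56.44908 amu; Δm = 0.52841 amu; E_B = 492.21 MeV; E_B/A = 8.789 MeV
²⁰⁹₈₃Bi: Σm = 83(1.00728) + 126(1.00866) = 210.69540 amu; Δm = 1.76050 amu; E_B = 1639.9 MeV; E_B/A = 7.846 MeV
⁵⁶₂₆Fe has the higher binding energy per nucleon, so it is the more tightly bound nucleus.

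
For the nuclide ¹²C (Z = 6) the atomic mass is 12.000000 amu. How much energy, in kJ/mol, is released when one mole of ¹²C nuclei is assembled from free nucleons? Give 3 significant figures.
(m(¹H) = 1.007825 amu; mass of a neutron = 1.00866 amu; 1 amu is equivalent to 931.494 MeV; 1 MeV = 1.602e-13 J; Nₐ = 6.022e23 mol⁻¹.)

Z = 6, so N = A − Z = 12 − 6 = 6.
Mass of separated nucleons = 6(1.007825) + 6(1.00866) = 6.046950 + 6.05196 = 12.098910 amu
The mass defect is 12.098910 − 12.000000 = 0.098910 amu.
E_B = 0.098910 × 931.494 = 92.1341 MeV
Per nucleus in joules: 92.1341 MeV × 1.602e-13 J/MeV = 1.4760e-11 J
Per mole: 1.4760e-11 J × 6.022e23 mol⁻¹ = 8.8885e+12 J/mol

8.89e+09 kJ/mol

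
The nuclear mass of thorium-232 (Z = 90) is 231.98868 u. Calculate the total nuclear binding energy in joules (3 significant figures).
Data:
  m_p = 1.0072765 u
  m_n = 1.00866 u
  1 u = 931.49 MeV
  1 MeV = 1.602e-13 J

Total constituent mass: 90 × 1.0072765 + 142 × 1.00866 = 233.8846050 u
Δm = 233.8846050 − 231.98868 = 1.8959250 u
Converting to energy: 1.8959250 u × 931.49 MeV/u = 1766.04 MeV
In joules: 1766.04 MeV × 1.602e-13 J/MeV = 2.8292e-10 J

2.83e-10 J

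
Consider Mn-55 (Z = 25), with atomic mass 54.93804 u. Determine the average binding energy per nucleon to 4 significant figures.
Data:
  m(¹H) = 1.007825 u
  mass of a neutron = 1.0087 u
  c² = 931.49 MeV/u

8.783 MeV/nucleon

Mass of separated nucleons = 25(1.007825) + 30(1.0087) = 25.195625 + 30.2610 = 55.456625 u
The mass defect is 55.456625 − 54.93804 = 0.518585 u.
Converting to energy: 0.518585 u × 931.49 MeV/u = 483.057 MeV
BE/A = 483.057 MeV / 55 = 8.783 MeV/nucleon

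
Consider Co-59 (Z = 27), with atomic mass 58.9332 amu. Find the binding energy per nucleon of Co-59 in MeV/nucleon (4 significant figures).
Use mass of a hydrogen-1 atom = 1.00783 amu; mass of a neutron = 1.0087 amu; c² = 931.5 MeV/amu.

Mass of separated nucleons = 27(1.00783) + 32(1.0087) = 27.21141 + 32.2784 = 59.48981 amu
Δm = 59.48981 − 58.9332 = 0.55661 amu
Converting to energy: 0.55661 amu × 931.5 MeV/amu = 518.482 MeV
Dividing by A = 59 gives 8.788 MeV per nucleon.

8.788 MeV/nucleon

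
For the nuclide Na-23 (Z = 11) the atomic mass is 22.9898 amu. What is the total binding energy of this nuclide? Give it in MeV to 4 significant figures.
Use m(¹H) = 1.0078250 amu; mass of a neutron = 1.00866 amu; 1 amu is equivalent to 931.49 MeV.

Σm = 11·m(¹H) + 12·m_n = 11.0860750 + 12.10392 = 23.1899950 amu
Δm = 23.1899950 − 22.9898 = 0.2001950 amu
Converting to energy: 0.2001950 amu × 931.49 MeV/amu = 186.480 MeV

186.5 MeV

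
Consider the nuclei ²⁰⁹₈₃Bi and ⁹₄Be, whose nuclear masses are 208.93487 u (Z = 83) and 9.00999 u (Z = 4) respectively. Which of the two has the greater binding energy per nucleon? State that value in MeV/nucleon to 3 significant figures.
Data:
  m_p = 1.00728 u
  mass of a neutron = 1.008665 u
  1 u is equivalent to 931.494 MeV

²⁰⁹₈₃Bi: Σm = 83(1.00728) + 126(1.008665) = 210.696030 u; Δm = 1.761160 u; E_B = 1640.5 MeV; E_B/A = 7.849 MeV
⁹₄Be: Σm = 4(1.00728) + 5(1.008665) = 9.072445 u; Δm = 0.062455 u; E_B = 58.176 MeV; E_B/A = 6.464 MeV
²⁰⁹₈₃Bi has the higher binding energy per nucleon, so it is the more tightly bound nucleus.

²⁰⁹₈₃Bi; 7.85 MeV/nucleon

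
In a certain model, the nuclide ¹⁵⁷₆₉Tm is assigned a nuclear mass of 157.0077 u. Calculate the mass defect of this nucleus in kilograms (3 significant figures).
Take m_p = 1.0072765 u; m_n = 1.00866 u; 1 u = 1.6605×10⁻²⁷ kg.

2.09e-27 kg

With 69 protons and 88 neutrons (A = 157):
Mass of separated nucleons = 69(1.0072765) + 88(1.00866) = 69.5020785 + 88.76208 = 158.2641585 u
Δm = 158.2641585 − 157.0077 = 1.2564585 u
In SI units: 1.2564585 u × 1.6605×10⁻²⁷ kg/u = 2.0863e-27 kg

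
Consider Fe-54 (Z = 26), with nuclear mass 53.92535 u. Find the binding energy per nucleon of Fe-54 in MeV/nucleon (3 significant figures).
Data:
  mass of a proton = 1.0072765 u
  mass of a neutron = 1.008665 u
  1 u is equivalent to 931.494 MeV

8.74 MeV/nucleon

Mass of separated nucleons = 26(1.0072765) + 28(1.008665) = 26.1891890 + 28.242620 = 54.4318090 u
Mass defect Δm = 54.4318090 − 53.92535 = 0.5064590 u
Binding energy = Δm·c² = 0.5064590 × 931.494 MeV/u = 471.764 MeV
Per nucleon: 471.764 / 54 = 8.736 MeV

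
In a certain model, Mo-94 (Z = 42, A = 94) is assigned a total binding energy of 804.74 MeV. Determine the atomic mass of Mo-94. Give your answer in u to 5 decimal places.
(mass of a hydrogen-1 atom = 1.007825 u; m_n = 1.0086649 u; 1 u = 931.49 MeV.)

93.91530 u

Mass defect = 804.74 MeV / (931.49 MeV/u) = 0.8639277 u
Constituent mass = 42(1.007825) + 52(1.0086649) = 94.7792248 u
Atomic mass = 94.7792248 − 0.8639277 = 93.9152971 u ≈ 93.91530 u (to 5 decimal places)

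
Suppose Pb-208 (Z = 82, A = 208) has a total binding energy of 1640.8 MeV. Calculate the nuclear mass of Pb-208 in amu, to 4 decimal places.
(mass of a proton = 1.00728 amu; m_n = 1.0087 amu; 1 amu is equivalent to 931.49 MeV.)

Mass defect = 1640.8 MeV / (931.49 MeV/amu) = 1.761479 amu
Constituent mass = 82(1.00728) + 126(1.0087) = 209.69316 amu
Nuclear mass = 209.69316 − 1.761479 = 207.931681 amu ≈ 207.9317 amu (to 4 decimal places)

207.9317 amu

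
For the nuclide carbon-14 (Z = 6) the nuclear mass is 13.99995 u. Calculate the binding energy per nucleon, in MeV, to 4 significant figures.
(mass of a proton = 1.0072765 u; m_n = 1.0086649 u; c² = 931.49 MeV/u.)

With 6 protons and 8 neutrons (A = 14):
Σm = 6·m_p + 8·m_n = 6.0436590 + 8.0693192 = 14.1129782 u
Δm = 14.1129782 − 13.99995 = 0.1130282 u
Converting to energy: 0.1130282 u × 931.49 MeV/u = 105.285 MeV
Per nucleon: 105.285 / 14 = 7.520 MeV

7.520 MeV/nucleon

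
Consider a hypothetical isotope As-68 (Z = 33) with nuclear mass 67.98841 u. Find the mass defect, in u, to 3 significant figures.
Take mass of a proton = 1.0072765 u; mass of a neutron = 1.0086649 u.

0.555 u

The nucleus contains 33 protons and 68 − 33 = 35 neutrons.
Mass of separated nucleons = 33(1.0072765) + 35(1.0086649) = 33.2401245 + 35.3032715 = 68.5433960 u
Mass defect Δm = 68.5433960 − 67.98841 = 0.5549860 u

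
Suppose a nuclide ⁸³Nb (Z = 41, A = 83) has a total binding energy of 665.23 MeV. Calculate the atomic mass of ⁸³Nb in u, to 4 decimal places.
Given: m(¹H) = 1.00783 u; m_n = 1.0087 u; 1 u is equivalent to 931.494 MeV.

Mass defect = 665.23 MeV / (931.494 MeV/u) = 0.714154 u
Constituent mass = 41(1.00783) + 42(1.0087) = 83.68643 u
Atomic mass = 83.68643 − 0.714154 = 82.972276 u ≈ 82.9723 u (to 4 decimal places)

82.9723 u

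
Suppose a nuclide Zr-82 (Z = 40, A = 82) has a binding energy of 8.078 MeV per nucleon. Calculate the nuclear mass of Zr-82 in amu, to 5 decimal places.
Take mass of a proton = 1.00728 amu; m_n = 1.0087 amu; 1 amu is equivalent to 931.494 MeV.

81.94549 amu

Total binding energy = 82 × 8.078 = 662.396 MeV
Mass defect = 662.396 MeV / (931.494 MeV/amu) = 0.7111114 amu
Constituent mass = 40(1.00728) + 42(1.0087) = 82.65660 amu
Nuclear mass = 82.65660 − 0.7111114 = 81.9454886 amu ≈ 81.94549 amu (to 5 decimal places)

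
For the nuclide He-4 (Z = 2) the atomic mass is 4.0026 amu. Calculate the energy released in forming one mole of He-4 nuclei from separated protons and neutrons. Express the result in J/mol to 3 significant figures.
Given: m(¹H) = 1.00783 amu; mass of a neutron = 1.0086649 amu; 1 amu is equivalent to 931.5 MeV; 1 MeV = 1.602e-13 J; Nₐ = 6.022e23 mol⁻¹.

2.73e+12 J/mol

With 2 protons and 2 neutrons (A = 4):
Σm = 2·m(¹H) + 2·m_n = 2.01566 + 2.0173298 = 4.0329898 amu
The mass defect is 4.0329898 − 4.0026 = 0.0303898 amu.
Converting to energy: 0.0303898 amu × 931.5 MeV/amu = 28.3081 MeV
Per nucleus in joules: 28.3081 MeV × 1.602e-13 J/MeV = 4.5350e-12 J
Per mole: 4.5350e-12 J × 6.022e23 mol⁻¹ = 2.7310e+12 J/mol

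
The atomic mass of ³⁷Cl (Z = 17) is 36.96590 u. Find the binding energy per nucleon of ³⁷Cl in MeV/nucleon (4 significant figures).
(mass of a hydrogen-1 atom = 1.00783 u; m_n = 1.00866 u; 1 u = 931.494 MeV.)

Mass of separated nucleons = 17(1.00783) + 20(1.00866) = 17.13311 + 20.17320 = 37.30631 u
Mass defect Δm = 37.30631 − 36.96590 = 0.34041 u
E_B = 0.34041 × 931.494 = 317.090 MeV
BE/A = 317.090 MeV / 37 = 8.570 MeV/nucleon

8.570 MeV/nucleon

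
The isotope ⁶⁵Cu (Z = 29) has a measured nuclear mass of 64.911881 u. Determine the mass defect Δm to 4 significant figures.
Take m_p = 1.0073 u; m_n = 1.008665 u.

Z = 29, so N = A − Z = 65 − 29 = 36.
Σm = 29·m_p + 36·m_n = 29.2117 + 36.311940 = 65.523640 u
Mass defect Δm = 65.523640 − 64.911881 = 0.611759 u

0.6118 u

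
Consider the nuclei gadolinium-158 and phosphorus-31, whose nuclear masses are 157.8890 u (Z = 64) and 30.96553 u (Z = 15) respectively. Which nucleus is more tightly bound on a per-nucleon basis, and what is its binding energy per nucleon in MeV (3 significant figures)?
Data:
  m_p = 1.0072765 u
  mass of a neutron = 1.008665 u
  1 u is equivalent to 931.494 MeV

gadolinium-158: Σm = 64(1.0072765) + 94(1.008665) = 159.2802060 u; Δm = 1.3912060 u; E_B = 1295.9 MeV; E_B/A = 8.202 MeV
phosphorus-31: Σm = 15(1.0072765) + 16(1.008665) = 31.2477875 u; Δm = 0.2822575 u; E_B = 262.92 MeV; E_B/A = 8.481 MeV
phosphorus-31 has the higher binding energy per nucleon, so it is the more tightly bound nucleus.

phosphorus-31; 8.48 MeV/nucleon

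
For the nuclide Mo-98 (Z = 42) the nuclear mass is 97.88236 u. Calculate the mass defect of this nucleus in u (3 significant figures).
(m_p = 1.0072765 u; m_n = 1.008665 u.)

Z = 42, so N = A − Z = 98 − 42 = 56.
Total constituent mass: 42 × 1.0072765 + 56 × 1.008665 = 98.7908530 u
Mass defect Δm = 98.7908530 − 97.88236 = 0.9084930 u

0.908 u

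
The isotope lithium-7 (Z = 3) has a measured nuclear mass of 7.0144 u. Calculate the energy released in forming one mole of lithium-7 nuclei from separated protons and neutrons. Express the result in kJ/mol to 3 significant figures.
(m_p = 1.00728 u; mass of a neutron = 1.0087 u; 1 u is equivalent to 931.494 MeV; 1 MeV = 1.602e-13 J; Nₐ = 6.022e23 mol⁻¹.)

Z = 3, so N = A − Z = 7 − 3 = 4.
Total constituent mass: 3 × 1.00728 + 4 × 1.0087 = 7.05664 u
Δm = 7.05664 − 7.0144 = 0.04224 u
Converting to energy: 0.04224 u × 931.494 MeV/u = 39.3463 MeV
Per nucleus in joules: 39.3463 MeV × 1.602e-13 J/MeV = 6.3033e-12 J
Per mole: 6.3033e-12 J × 6.022e23 mol⁻¹ = 3.7958e+12 J/mol

3.80e+09 kJ/mol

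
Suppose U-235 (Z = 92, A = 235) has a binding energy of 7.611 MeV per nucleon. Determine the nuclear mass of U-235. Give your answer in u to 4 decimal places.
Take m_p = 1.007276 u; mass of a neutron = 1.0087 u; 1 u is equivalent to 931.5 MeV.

Total binding energy = 235 × 7.611 = 1788.585 MeV
Mass defect = 1788.585 MeV / (931.5 MeV/u) = 1.920113 u
Constituent mass = 92(1.007276) + 143(1.0087) = 236.913492 u
Nuclear mass = 236.913492 − 1.920113 = 234.993379 u ≈ 234.9934 u (to 4 decimal places)

234.9934 u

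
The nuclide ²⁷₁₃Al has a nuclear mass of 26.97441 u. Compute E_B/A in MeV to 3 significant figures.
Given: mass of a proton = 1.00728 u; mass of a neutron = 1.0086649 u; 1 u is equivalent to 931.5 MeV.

Z = 13, so N = A − Z = 27 − 13 = 14.
Total constituent mass: 13 × 1.00728 + 14 × 1.0086649 = 27.2159486 u
The mass defect is 27.2159486 − 26.97441 = 0.2415386 u.
Converting to energy: 0.2415386 u × 931.5 MeV/u = 224.993 MeV
Per nucleon: 224.993 / 27 = 8.333 MeV

8.33 MeV/nucleon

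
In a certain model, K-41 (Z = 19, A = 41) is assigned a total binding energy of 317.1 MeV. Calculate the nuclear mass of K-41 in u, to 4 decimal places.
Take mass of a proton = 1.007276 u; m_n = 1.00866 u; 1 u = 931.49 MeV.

Mass defect = 317.1 MeV / (931.49 MeV/u) = 0.340422 u
Constituent mass = 19(1.007276) + 22(1.00866) = 41.328764 u
Nuclear mass = 41.328764 − 0.340422 = 40.988342 u ≈ 40.9883 u (to 4 decimal places)

40.9883 u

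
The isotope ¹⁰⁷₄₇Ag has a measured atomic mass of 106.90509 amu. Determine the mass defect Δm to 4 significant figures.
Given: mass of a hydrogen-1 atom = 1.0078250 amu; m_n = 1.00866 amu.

0.9823 amu

Σm = 47·m(¹H) + 60·m_n = 47.3677750 + 60.51960 = 107.8873750 amu
The mass defect is 107.8873750 − 106.90509 = 0.9822850 amu.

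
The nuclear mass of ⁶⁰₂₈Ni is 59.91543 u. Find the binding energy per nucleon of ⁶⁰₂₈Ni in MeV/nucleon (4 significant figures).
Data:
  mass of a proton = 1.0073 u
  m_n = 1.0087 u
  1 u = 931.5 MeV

8.808 MeV/nucleon

The nucleus contains 28 protons and 60 − 28 = 32 neutrons.
Total constituent mass: 28 × 1.0073 + 32 × 1.0087 = 60.4828 u
The mass defect is 60.4828 − 59.91543 = 0.56737 u.
Binding energy = Δm·c² = 0.56737 × 931.5 MeV/u = 528.505 MeV
BE/A = 528.505 MeV / 60 = 8.808 MeV/nucleon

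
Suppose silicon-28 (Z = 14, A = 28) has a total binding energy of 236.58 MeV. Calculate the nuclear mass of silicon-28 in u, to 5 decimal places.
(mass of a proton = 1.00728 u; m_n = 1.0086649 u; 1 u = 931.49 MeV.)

Mass defect = 236.58 MeV / (931.49 MeV/u) = 0.2539802 u
Constituent mass = 14(1.00728) + 14(1.0086649) = 28.2232286 u
Nuclear mass = 28.2232286 − 0.2539802 = 27.9692484 u ≈ 27.96925 u (to 5 decimal places)

27.96925 u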